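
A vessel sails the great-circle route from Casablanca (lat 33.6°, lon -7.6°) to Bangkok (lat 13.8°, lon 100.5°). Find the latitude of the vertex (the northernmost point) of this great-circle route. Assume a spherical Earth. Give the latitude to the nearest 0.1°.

The great circle lies in the plane with unit normal n̂ = (p₁ × p₂)/|p₁ × p₂|.
Here n̂_z ≈ +0.774; the vertex latitude is φ_max = arccos|n̂_z| ≈ 39.3°.

≈ 39.3°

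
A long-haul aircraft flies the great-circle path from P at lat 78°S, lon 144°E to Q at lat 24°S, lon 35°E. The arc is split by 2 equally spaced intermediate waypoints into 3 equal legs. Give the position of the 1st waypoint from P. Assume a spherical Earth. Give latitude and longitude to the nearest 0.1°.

≈ lat 68.5°S, lon 59.6°E

From cos δ = sin φ₁ sin φ₂ + cos φ₁ cos φ₂ cos Δλ, the central angle is δ ≈ 1.228 rad (70.4°).
Interpolate at f = 1/3 with slerp weights a = sin((1−f)δ)/sin δ ≈ 0.775, b = sin(fδ)/sin δ ≈ 0.423.
p = a·p₁ + b·p₂ ≈ (0.186, 0.316, -0.930); φ = arcsin(p_z) ≈ -68.48°, λ = atan2(p_y, p_x) ≈ 59.56°.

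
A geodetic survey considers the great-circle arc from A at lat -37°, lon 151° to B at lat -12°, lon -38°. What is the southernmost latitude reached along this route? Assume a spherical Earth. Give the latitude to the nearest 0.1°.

≈ -80.8°

The great circle lies in the plane with unit normal n̂ = (p₁ × p₂)/|p₁ × p₂|.
Here n̂_z ≈ +0.160; the vertex latitude is φ_max = arccos|n̂_z| ≈ 80.8°.
Check via Clairaut: cos φ_max = |cos φ₁| · sin C = cos(37.0°)·sin(168.4°) ≈ 0.160, again giving ≈ 80.8°.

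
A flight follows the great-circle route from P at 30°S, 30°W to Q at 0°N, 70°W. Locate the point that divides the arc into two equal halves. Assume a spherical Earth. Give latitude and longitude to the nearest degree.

≈ 16°S, 51°W

From cos δ = sin φ₁ sin φ₂ + cos φ₁ cos φ₂ cos Δλ, the central angle is δ ≈ 0.845 rad (48.4°).
Interpolate at f = 1/2 with slerp weights a = sin((1−f)δ)/sin δ ≈ 0.548, b = sin(fδ)/sin δ ≈ 0.548.
p = a·p₁ + b·p₂ ≈ (0.599, -0.753, -0.274); φ = arcsin(p_z) ≈ -15.91°, λ = atan2(p_y, p_x) ≈ -51.50°.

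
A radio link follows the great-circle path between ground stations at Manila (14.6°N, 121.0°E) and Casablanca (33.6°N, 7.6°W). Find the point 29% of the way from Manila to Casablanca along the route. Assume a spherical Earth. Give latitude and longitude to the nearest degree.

Convert each endpoint to a unit vector on the sphere (x = cos φ cos λ, y = cos φ sin λ, z = sin φ).
The central angle between the endpoints is δ = arccos(p₁·p₂) ≈ 1.943 rad (111.3°).
Interpolate at f = 0.29 with slerp weights a = sin((1−f)δ)/sin δ ≈ 1.054, b = sin(fδ)/sin δ ≈ 0.573.
p = a·p₁ + b·p₂ ≈ (-0.052, 0.811, 0.583); φ = arcsin(p_z) ≈ 35.65°, λ = atan2(p_y, p_x) ≈ 93.66°.

≈ 36°N, 94°E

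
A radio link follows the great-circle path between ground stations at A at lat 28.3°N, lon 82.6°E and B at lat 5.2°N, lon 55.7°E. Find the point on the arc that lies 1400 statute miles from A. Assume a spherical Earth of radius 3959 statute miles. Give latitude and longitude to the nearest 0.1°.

≈ lat 15.1°N, lon 66.0°E

Convert each endpoint to a unit vector on the sphere (x = cos φ cos λ, y = cos φ sin λ, z = sin φ).
The central angle between the endpoints is δ = arccos(p₁·p₂) ≈ 0.601 rad (34.4°). The total great-circle distance is δ·R ≈ 0.601 × 3959 ≈ 2378 mi, so the target fraction is f = 1400/2378 ≈ 0.589.
Interpolate at f ≈ 0.589 with slerp weights a = sin((1−f)δ)/sin δ ≈ 0.433, b = sin(fδ)/sin δ ≈ 0.613.
p = a·p₁ + b·p₂ ≈ (0.393, 0.882, 0.261); φ = arcsin(p_z) ≈ 15.11°, λ = atan2(p_y, p_x) ≈ 65.98°.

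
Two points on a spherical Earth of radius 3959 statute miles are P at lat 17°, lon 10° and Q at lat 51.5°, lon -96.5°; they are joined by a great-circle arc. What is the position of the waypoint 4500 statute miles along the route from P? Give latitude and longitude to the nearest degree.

≈ lat 55°, lon -61°

Write both endpoints as unit vectors p₁, p₂ with components (cos φ cos λ, cos φ sin λ, sin φ).
The central angle between the endpoints is δ = arccos(p₁·p₂) ≈ 1.511 rad (86.6°). The total great-circle distance is δ·R ≈ 1.511 × 3959 ≈ 5982 mi, so the target fraction is f = 4500/5982 ≈ 0.752.
Interpolate at f ≈ 0.752 with slerp weights a = sin((1−f)δ)/sin δ ≈ 0.366, b = sin(fδ)/sin δ ≈ 0.909.
p = a·p₁ + b·p₂ ≈ (0.281, -0.501, 0.818); φ = arcsin(p_z) ≈ 54.92°, λ = atan2(p_y, p_x) ≈ -60.73°.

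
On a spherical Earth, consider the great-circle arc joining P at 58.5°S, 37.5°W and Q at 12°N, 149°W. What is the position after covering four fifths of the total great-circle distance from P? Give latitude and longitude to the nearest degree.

≈ 7°S, 137°W

From cos δ = sin φ₁ sin φ₂ + cos φ₁ cos φ₂ cos Δλ, the central angle is δ ≈ 1.944 rad (111.4°).
Interpolate at f = 4/5 with slerp weights a = sin((1−f)δ)/sin δ ≈ 0.407, b = sin(fδ)/sin δ ≈ 1.074.
p = a·p₁ + b·p₂ ≈ (-0.732, -0.670, -0.124); φ = arcsin(p_z) ≈ -7.11°, λ = atan2(p_y, p_x) ≈ -137.50°.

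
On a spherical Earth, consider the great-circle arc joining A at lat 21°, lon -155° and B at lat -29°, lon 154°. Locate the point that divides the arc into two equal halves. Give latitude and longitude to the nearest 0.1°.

≈ lat -4.4°, lon -179.6°

Convert each endpoint to a unit vector on the sphere (x = cos φ cos λ, y = cos φ sin λ, z = sin φ).
The central angle between the endpoints is δ = arccos(p₁·p₂) ≈ 1.224 rad (70.1°).
Interpolate at f = 1/2 with slerp weights a = sin((1−f)δ)/sin δ ≈ 0.611, b = sin(fδ)/sin δ ≈ 0.611.
p = a·p₁ + b·p₂ ≈ (-0.997, -0.007, -0.077); φ = arcsin(p_z) ≈ -4.43°, λ = atan2(p_y, p_x) ≈ -179.61°.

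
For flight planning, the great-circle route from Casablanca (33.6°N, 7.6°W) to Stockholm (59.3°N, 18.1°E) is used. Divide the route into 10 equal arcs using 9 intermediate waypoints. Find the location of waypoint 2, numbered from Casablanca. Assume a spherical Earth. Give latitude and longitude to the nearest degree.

≈ (39°N, 4°W)

Write both endpoints as unit vectors p₁, p₂ with components (cos φ cos λ, cos φ sin λ, sin φ).
The central angle between the endpoints is δ = arccos(p₁·p₂) ≈ 0.537 rad (30.8°).
Interpolate at f = 2/10 with slerp weights a = sin((1−f)δ)/sin δ ≈ 0.814, b = sin(fδ)/sin δ ≈ 0.210.
p = a·p₁ + b·p₂ ≈ (0.774, -0.056, 0.631); φ = arcsin(p_z) ≈ 39.11°, λ = atan2(p_y, p_x) ≈ -4.17°.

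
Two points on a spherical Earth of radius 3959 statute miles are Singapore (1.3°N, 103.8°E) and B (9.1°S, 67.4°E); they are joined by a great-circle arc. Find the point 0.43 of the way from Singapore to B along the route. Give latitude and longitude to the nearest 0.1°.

Convert each endpoint to a unit vector on the sphere (x = cos φ cos λ, y = cos φ sin λ, z = sin φ).
The central angle between the endpoints is δ = arccos(p₁·p₂) ≈ 0.658 rad (37.7°).
Interpolate at f = 0.43 with slerp weights a = sin((1−f)δ)/sin δ ≈ 0.599, b = sin(fδ)/sin δ ≈ 0.457.
p = a·p₁ + b·p₂ ≈ (0.030, 0.998, -0.059); φ = arcsin(p_z) ≈ -3.36°, λ = atan2(p_y, p_x) ≈ 88.26°.

≈ (3.4°S, 88.3°E)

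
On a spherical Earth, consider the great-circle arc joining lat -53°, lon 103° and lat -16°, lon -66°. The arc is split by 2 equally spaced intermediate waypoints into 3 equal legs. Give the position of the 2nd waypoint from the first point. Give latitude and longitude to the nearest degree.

≈ lat -52°, lon -59°

From cos δ = sin φ₁ sin φ₂ + cos φ₁ cos φ₂ cos Δλ, the central angle is δ ≈ 1.926 rad (110.3°).
Interpolate at f = 2/3 with slerp weights a = sin((1−f)δ)/sin δ ≈ 0.639, b = sin(fδ)/sin δ ≈ 1.023.
p = a·p₁ + b·p₂ ≈ (0.314, -0.524, -0.792); φ = arcsin(p_z) ≈ -52.37°, λ = atan2(p_y, p_x) ≈ -59.10°.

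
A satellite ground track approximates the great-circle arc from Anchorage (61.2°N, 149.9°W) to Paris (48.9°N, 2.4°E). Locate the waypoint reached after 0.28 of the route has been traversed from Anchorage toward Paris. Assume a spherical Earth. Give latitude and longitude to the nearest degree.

The haversine formula gives a central angle δ ≈ 1.181 rad (67.7°) between the endpoints.
Interpolate at f = 0.28 with slerp weights a = sin((1−f)δ)/sin δ ≈ 0.812, b = sin(fδ)/sin δ ≈ 0.351.
p = a·p₁ + b·p₂ ≈ (-0.108, -0.187, 0.976); φ = arcsin(p_z) ≈ 77.55°, λ = atan2(p_y, p_x) ≈ -120.07°.

≈ 78°N, 120°W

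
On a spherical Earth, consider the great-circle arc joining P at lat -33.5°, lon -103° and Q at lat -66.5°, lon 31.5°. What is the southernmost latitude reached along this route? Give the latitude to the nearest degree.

≈ -76°

The great circle lies in the plane with unit normal n̂ = (p₁ × p₂)/|p₁ × p₂|.
Here n̂_z ≈ +0.247; the vertex latitude is φ_max = arccos|n̂_z| ≈ 75.7°.
Check via Clairaut: cos φ_max = |cos φ₁| · sin C = cos(33.5°)·sin(162.8°) ≈ 0.247, again giving ≈ 75.7°.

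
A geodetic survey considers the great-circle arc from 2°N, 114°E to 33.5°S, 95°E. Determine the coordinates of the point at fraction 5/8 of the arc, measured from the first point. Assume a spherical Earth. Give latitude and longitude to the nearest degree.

Write both endpoints as unit vectors p₁, p₂ with components (cos φ cos λ, cos φ sin λ, sin φ).
The central angle between the endpoints is δ = arccos(p₁·p₂) ≈ 0.694 rad (39.8°).
Interpolate at f = 5/8 with slerp weights a = sin((1−f)δ)/sin δ ≈ 0.402, b = sin(fδ)/sin δ ≈ 0.657.
p = a·p₁ + b·p₂ ≈ (-0.211, 0.913, -0.349); φ = arcsin(p_z) ≈ -20.40°, λ = atan2(p_y, p_x) ≈ 103.03°.

≈ 20°S, 103°E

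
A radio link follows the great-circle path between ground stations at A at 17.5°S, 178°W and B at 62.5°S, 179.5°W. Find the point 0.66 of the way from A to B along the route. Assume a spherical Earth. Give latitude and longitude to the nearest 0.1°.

Convert each endpoint to a unit vector on the sphere (x = cos φ cos λ, y = cos φ sin λ, z = sin φ).
The central angle between the endpoints is δ = arccos(p₁·p₂) ≈ 0.786 rad (45.0°).
Interpolate at f = 0.66 with slerp weights a = sin((1−f)δ)/sin δ ≈ 0.373, b = sin(fδ)/sin δ ≈ 0.701.
p = a·p₁ + b·p₂ ≈ (-0.679, -0.015, -0.734); φ = arcsin(p_z) ≈ -47.20°, λ = atan2(p_y, p_x) ≈ -178.71°.

≈ 47.2°S, 178.7°W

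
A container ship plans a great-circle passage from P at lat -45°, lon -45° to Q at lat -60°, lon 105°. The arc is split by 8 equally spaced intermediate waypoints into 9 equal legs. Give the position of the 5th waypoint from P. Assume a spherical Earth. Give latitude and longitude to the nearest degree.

≈ lat -79°, lon 14°

Write both endpoints as unit vectors p₁, p₂ with components (cos φ cos λ, cos φ sin λ, sin φ).
The central angle between the endpoints is δ = arccos(p₁·p₂) ≈ 1.260 rad (72.2°).
Interpolate at f = 5/9 with slerp weights a = sin((1−f)δ)/sin δ ≈ 0.558, b = sin(fδ)/sin δ ≈ 0.677.
p = a·p₁ + b·p₂ ≈ (0.191, 0.048, -0.980); φ = arcsin(p_z) ≈ -78.62°, λ = atan2(p_y, p_x) ≈ 14.03°.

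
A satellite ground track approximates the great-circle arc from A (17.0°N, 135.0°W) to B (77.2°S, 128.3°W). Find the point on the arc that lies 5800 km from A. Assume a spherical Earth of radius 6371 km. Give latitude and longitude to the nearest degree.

≈ (35°S, 134°W)

Write both endpoints as unit vectors p₁, p₂ with components (cos φ cos λ, cos φ sin λ, sin φ).
The central angle between the endpoints is δ = arccos(p₁·p₂) ≈ 1.646 rad (94.3°). The total great-circle distance is δ·R ≈ 1.646 × 6371 ≈ 10484 km, so the target fraction is f = 5800/10484 ≈ 0.553.
Interpolate at f ≈ 0.553 with slerp weights a = sin((1−f)δ)/sin δ ≈ 0.673, b = sin(fδ)/sin δ ≈ 0.792.
p = a·p₁ + b·p₂ ≈ (-0.564, -0.593, -0.576); φ = arcsin(p_z) ≈ -35.14°, λ = atan2(p_y, p_x) ≈ -133.57°.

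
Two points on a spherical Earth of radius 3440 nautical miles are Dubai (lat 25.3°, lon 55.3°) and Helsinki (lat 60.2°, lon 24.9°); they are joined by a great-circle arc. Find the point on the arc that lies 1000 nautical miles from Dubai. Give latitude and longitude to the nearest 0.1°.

Convert each endpoint to a unit vector on the sphere (x = cos φ cos λ, y = cos φ sin λ, z = sin φ).
The central angle between the endpoints is δ = arccos(p₁·p₂) ≈ 0.710 rad (40.7°). The total great-circle distance is δ·R ≈ 0.710 × 3440 ≈ 2442 nmi, so the target fraction is f = 1000/2442 ≈ 0.409.
Interpolate at f ≈ 0.409 with slerp weights a = sin((1−f)δ)/sin δ ≈ 0.625, b = sin(fδ)/sin δ ≈ 0.440.
p = a·p₁ + b·p₂ ≈ (0.520, 0.556, 0.648); φ = arcsin(p_z) ≈ 40.43°, λ = atan2(p_y, p_x) ≈ 46.95°.

≈ lat 40.4°, lon 46.9°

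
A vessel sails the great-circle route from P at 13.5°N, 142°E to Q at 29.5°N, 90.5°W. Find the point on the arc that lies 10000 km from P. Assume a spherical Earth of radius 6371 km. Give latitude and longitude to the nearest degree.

≈ 40°N, 117°W

Write both endpoints as unit vectors p₁, p₂ with components (cos φ cos λ, cos φ sin λ, sin φ).
The central angle between the endpoints is δ = arccos(p₁·p₂) ≈ 1.983 rad (113.6°). The total great-circle distance is δ·R ≈ 1.983 × 6371 ≈ 12631 km, so the target fraction is f = 10000/12631 ≈ 0.792.
Interpolate at f ≈ 0.792 with slerp weights a = sin((1−f)δ)/sin δ ≈ 0.438, b = sin(fδ)/sin δ ≈ 1.091.
p = a·p₁ + b·p₂ ≈ (-0.344, -0.688, 0.640); φ = arcsin(p_z) ≈ 39.76°, λ = atan2(p_y, p_x) ≈ -116.57°.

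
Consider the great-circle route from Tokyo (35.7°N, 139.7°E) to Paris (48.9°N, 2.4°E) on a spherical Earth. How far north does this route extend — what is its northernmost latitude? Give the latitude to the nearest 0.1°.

≈ 68.7°N

The great circle lies in the plane with unit normal n̂ = (p₁ × p₂)/|p₁ × p₂|.
Here n̂_z ≈ -0.362; the vertex latitude is φ_max = arccos|n̂_z| ≈ 68.7°.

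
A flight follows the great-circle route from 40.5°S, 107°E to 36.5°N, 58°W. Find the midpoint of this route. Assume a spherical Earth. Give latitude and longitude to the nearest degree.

Convert each endpoint to a unit vector on the sphere (x = cos φ cos λ, y = cos φ sin λ, z = sin φ).
The central angle between the endpoints is δ = arccos(p₁·p₂) ≈ 2.925 rad (167.6°).
Interpolate at f = 1/2 with slerp weights a = sin((1−f)δ)/sin δ ≈ 4.636, b = sin(fδ)/sin δ ≈ 4.636.
p = a·p₁ + b·p₂ ≈ (0.944, 0.211, -0.253); φ = arcsin(p_z) ≈ -14.67°, λ = atan2(p_y, p_x) ≈ 12.59°.

≈ 15°S, 13°E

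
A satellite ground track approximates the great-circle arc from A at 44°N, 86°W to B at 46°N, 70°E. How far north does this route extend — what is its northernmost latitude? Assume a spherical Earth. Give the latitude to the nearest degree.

≈ 78°N

The great circle lies in the plane with unit normal n̂ = (p₁ × p₂)/|p₁ × p₂|.
Here n̂_z ≈ +0.203; the vertex latitude is φ_max = arccos|n̂_z| ≈ 78.3°.
Check via Clairaut: cos φ_max = |cos φ₁| · sin C = cos(44.0°)·sin(16.4°) ≈ 0.203, again giving ≈ 78.3°.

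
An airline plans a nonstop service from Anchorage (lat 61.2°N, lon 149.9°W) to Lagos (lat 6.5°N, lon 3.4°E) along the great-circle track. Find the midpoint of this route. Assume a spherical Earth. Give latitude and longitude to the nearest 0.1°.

≈ lat 58.6°N, lon 17.6°W

From cos δ = sin φ₁ sin φ₂ + cos φ₁ cos φ₂ cos Δλ, the central angle is δ ≈ 1.905 rad (109.2°).
Interpolate at f = 1/2 with slerp weights a = sin((1−f)δ)/sin δ ≈ 0.863, b = sin(fδ)/sin δ ≈ 0.863.
p = a·p₁ + b·p₂ ≈ (0.496, -0.158, 0.854); φ = arcsin(p_z) ≈ 58.63°, λ = atan2(p_y, p_x) ≈ -17.62°.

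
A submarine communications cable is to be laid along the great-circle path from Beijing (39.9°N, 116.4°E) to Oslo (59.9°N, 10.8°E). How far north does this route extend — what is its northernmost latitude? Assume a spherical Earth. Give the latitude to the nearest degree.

The great circle lies in the plane with unit normal n̂ = (p₁ × p₂)/|p₁ × p₂|.
Here n̂_z ≈ -0.415; the vertex latitude is φ_max = arccos|n̂_z| ≈ 65.5°.

≈ 65°N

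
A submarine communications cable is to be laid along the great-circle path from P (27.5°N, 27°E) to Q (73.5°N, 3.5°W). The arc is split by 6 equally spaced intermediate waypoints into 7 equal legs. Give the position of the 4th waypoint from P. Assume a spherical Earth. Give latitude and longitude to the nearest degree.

≈ (55°N, 18°E)

From cos δ = sin φ₁ sin φ₂ + cos φ₁ cos φ₂ cos Δλ, the central angle is δ ≈ 0.850 rad (48.7°).
Interpolate at f = 4/7 with slerp weights a = sin((1−f)δ)/sin δ ≈ 0.474, b = sin(fδ)/sin δ ≈ 0.621.
p = a·p₁ + b·p₂ ≈ (0.551, 0.180, 0.815); φ = arcsin(p_z) ≈ 54.57°, λ = atan2(p_y, p_x) ≈ 18.11°.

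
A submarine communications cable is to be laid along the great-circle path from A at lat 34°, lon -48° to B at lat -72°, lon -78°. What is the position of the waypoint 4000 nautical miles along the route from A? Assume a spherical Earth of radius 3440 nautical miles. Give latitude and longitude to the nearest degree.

From cos δ = sin φ₁ sin φ₂ + cos φ₁ cos φ₂ cos Δλ, the central angle is δ ≈ 1.886 rad (108.1°). The total great-circle distance is δ·R ≈ 1.886 × 3440 ≈ 6488 nmi, so the target fraction is f = 4000/6488 ≈ 0.617.
Interpolate at f ≈ 0.617 with slerp weights a = sin((1−f)δ)/sin δ ≈ 0.696, b = sin(fδ)/sin δ ≈ 0.965.
p = a·p₁ + b·p₂ ≈ (0.448, -0.721, -0.529); φ = arcsin(p_z) ≈ -31.94°, λ = atan2(p_y, p_x) ≈ -58.12°.

≈ lat -32°, lon -58°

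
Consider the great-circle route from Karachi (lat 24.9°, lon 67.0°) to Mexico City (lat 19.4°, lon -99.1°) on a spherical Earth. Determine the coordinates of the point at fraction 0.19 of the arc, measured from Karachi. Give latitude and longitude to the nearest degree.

≈ lat 49°, lon 55°

From cos δ = sin φ₁ sin φ₂ + cos φ₁ cos φ₂ cos Δλ, the central angle is δ ≈ 2.333 rad (133.7°).
Interpolate at f = 0.19 with slerp weights a = sin((1−f)δ)/sin δ ≈ 1.313, b = sin(fδ)/sin δ ≈ 0.593.
p = a·p₁ + b·p₂ ≈ (0.377, 0.544, 0.750); φ = arcsin(p_z) ≈ 48.57°, λ = atan2(p_y, p_x) ≈ 55.28°.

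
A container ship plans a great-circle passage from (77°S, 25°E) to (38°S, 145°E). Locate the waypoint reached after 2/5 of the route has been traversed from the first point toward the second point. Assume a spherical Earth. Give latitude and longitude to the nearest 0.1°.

≈ (71.3°S, 120.7°E)

Convert each endpoint to a unit vector on the sphere (x = cos φ cos λ, y = cos φ sin λ, z = sin φ).
The central angle between the endpoints is δ = arccos(p₁·p₂) ≈ 1.034 rad (59.3°).
Interpolate at f = 2/5 with slerp weights a = sin((1−f)δ)/sin δ ≈ 0.677, b = sin(fδ)/sin δ ≈ 0.468.
p = a·p₁ + b·p₂ ≈ (-0.164, 0.276, -0.947); φ = arcsin(p_z) ≈ -71.29°, λ = atan2(p_y, p_x) ≈ 120.74°.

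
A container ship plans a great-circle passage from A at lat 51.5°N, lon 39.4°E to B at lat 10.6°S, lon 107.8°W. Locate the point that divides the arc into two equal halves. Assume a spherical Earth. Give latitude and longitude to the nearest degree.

≈ lat 46°N, lon 72°W

The haversine formula gives a central angle δ ≈ 2.289 rad (131.2°) between the endpoints.
Interpolate at f = 1/2 with slerp weights a = sin((1−f)δ)/sin δ ≈ 1.210, b = sin(fδ)/sin δ ≈ 1.210.
p = a·p₁ + b·p₂ ≈ (0.218, -0.654, 0.724); φ = arcsin(p_z) ≈ 46.40°, λ = atan2(p_y, p_x) ≈ -71.54°.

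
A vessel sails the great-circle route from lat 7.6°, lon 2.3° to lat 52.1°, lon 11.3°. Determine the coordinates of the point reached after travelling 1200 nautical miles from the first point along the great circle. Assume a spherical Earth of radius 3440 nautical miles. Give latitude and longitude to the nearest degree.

≈ lat 27°, lon 5°

From cos δ = sin φ₁ sin φ₂ + cos φ₁ cos φ₂ cos Δλ, the central angle is δ ≈ 0.787 rad (45.1°). The total great-circle distance is δ·R ≈ 0.787 × 3440 ≈ 2708 nmi, so the target fraction is f = 1200/2708 ≈ 0.443.
Interpolate at f ≈ 0.443 with slerp weights a = sin((1−f)δ)/sin δ ≈ 0.599, b = sin(fδ)/sin δ ≈ 0.482.
p = a·p₁ + b·p₂ ≈ (0.884, 0.082, 0.460); φ = arcsin(p_z) ≈ 27.38°, λ = atan2(p_y, p_x) ≈ 5.29°.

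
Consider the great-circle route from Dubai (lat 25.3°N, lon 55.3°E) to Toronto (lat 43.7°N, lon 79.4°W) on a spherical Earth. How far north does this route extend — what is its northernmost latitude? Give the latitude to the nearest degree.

The great circle lies in the plane with unit normal n̂ = (p₁ × p₂)/|p₁ × p₂|.
Here n̂_z ≈ -0.471; the vertex latitude is φ_max = arccos|n̂_z| ≈ 61.9°.

≈ 62°N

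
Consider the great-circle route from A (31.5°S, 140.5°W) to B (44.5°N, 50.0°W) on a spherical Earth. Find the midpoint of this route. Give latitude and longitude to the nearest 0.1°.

≈ (9.2°N, 100.4°W)

The haversine formula gives a central angle δ ≈ 1.951 rad (111.8°) between the endpoints.
Interpolate at f = 1/2 with slerp weights a = sin((1−f)δ)/sin δ ≈ 0.892, b = sin(fδ)/sin δ ≈ 0.892.
p = a·p₁ + b·p₂ ≈ (-0.178, -0.971, 0.159); φ = arcsin(p_z) ≈ 9.16°, λ = atan2(p_y, p_x) ≈ -100.38°.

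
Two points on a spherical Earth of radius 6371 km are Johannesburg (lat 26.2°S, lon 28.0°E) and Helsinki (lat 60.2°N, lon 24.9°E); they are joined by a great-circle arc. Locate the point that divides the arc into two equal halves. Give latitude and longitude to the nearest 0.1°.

Write both endpoints as unit vectors p₁, p₂ with components (cos φ cos λ, cos φ sin λ, sin φ).
The central angle between the endpoints is δ = arccos(p₁·p₂) ≈ 1.509 rad (86.4°).
Interpolate at f = 1/2 with slerp weights a = sin((1−f)δ)/sin δ ≈ 0.686, b = sin(fδ)/sin δ ≈ 0.686.
p = a·p₁ + b·p₂ ≈ (0.853, 0.433, 0.292); φ = arcsin(p_z) ≈ 17.01°, λ = atan2(p_y, p_x) ≈ 26.90°.

≈ lat 17.0°N, lon 26.9°E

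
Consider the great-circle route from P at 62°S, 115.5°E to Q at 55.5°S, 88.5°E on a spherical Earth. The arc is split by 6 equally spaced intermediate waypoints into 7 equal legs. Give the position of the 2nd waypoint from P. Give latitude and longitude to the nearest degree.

≈ 61°S, 107°E

Convert each endpoint to a unit vector on the sphere (x = cos φ cos λ, y = cos φ sin λ, z = sin φ).
The central angle between the endpoints is δ = arccos(p₁·p₂) ≈ 0.267 rad (15.3°).
Interpolate at f = 2/7 with slerp weights a = sin((1−f)δ)/sin δ ≈ 0.718, b = sin(fδ)/sin δ ≈ 0.289.
p = a·p₁ + b·p₂ ≈ (-0.141, 0.468, -0.872); φ = arcsin(p_z) ≈ -60.74°, λ = atan2(p_y, p_x) ≈ 106.76°.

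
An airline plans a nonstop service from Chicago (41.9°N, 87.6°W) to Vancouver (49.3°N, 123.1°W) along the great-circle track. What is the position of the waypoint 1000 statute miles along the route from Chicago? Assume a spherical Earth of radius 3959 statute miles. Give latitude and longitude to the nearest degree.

Convert each endpoint to a unit vector on the sphere (x = cos φ cos λ, y = cos φ sin λ, z = sin φ).
The central angle between the endpoints is δ = arccos(p₁·p₂) ≈ 0.448 rad (25.7°). The total great-circle distance is δ·R ≈ 0.448 × 3959 ≈ 1772 mi, so the target fraction is f = 1000/1772 ≈ 0.564.
Interpolate at f ≈ 0.564 with slerp weights a = sin((1−f)δ)/sin δ ≈ 0.448, b = sin(fδ)/sin δ ≈ 0.577.
p = a·p₁ + b·p₂ ≈ (-0.192, -0.648, 0.737); φ = arcsin(p_z) ≈ 47.46°, λ = atan2(p_y, p_x) ≈ -106.46°.

≈ 47°N, 106°W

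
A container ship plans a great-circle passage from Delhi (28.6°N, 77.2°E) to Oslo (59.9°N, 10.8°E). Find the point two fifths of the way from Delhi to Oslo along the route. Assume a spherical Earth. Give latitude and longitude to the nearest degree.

≈ 45°N, 60°E

Convert each endpoint to a unit vector on the sphere (x = cos φ cos λ, y = cos φ sin λ, z = sin φ).
The central angle between the endpoints is δ = arccos(p₁·p₂) ≈ 0.939 rad (53.8°).
Interpolate at f = 2/5 with slerp weights a = sin((1−f)δ)/sin δ ≈ 0.662, b = sin(fδ)/sin δ ≈ 0.455.
p = a·p₁ + b·p₂ ≈ (0.353, 0.609, 0.710); φ = arcsin(p_z) ≈ 45.25°, λ = atan2(p_y, p_x) ≈ 59.94°.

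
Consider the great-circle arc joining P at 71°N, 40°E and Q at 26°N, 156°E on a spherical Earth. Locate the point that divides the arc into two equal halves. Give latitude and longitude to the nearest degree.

≈ 60°N, 135°E

Convert each endpoint to a unit vector on the sphere (x = cos φ cos λ, y = cos φ sin λ, z = sin φ).
The central angle between the endpoints is δ = arccos(p₁·p₂) ≈ 1.281 rad (73.4°).
Interpolate at f = 1/2 with slerp weights a = sin((1−f)δ)/sin δ ≈ 0.623, b = sin(fδ)/sin δ ≈ 0.623.
p = a·p₁ + b·p₂ ≈ (-0.356, 0.358, 0.863); φ = arcsin(p_z) ≈ 59.64°, λ = atan2(p_y, p_x) ≈ 134.84°.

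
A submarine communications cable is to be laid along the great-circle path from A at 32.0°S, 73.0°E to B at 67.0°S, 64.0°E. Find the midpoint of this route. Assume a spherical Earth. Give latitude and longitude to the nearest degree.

Write both endpoints as unit vectors p₁, p₂ with components (cos φ cos λ, cos φ sin λ, sin φ).
The central angle between the endpoints is δ = arccos(p₁·p₂) ≈ 0.618 rad (35.4°).
Interpolate at f = 1/2 with slerp weights a = sin((1−f)δ)/sin δ ≈ 0.525, b = sin(fδ)/sin δ ≈ 0.525.
p = a·p₁ + b·p₂ ≈ (0.220, 0.610, -0.761); φ = arcsin(p_z) ≈ -49.58°, λ = atan2(p_y, p_x) ≈ 70.16°.

≈ 50°S, 70°E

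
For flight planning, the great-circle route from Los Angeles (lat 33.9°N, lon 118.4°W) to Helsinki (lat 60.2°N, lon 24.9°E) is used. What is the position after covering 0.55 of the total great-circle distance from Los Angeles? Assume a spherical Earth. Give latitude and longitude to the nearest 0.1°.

≈ lat 72.4°N, lon 74.1°W

The haversine formula gives a central angle δ ≈ 1.417 rad (81.2°) between the endpoints.
Interpolate at f = 0.55 with slerp weights a = sin((1−f)δ)/sin δ ≈ 0.602, b = sin(fδ)/sin δ ≈ 0.711.
p = a·p₁ + b·p₂ ≈ (0.083, -0.291, 0.953); φ = arcsin(p_z) ≈ 72.39°, λ = atan2(p_y, p_x) ≈ -74.12°.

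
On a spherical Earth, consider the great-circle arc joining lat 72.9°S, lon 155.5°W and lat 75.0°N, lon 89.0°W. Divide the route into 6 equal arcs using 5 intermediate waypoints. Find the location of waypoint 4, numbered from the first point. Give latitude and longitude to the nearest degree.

≈ lat 26°N, lon 120°W

Convert each endpoint to a unit vector on the sphere (x = cos φ cos λ, y = cos φ sin λ, z = sin φ).
The central angle between the endpoints is δ = arccos(p₁·p₂) ≈ 2.674 rad (153.2°).
Interpolate at f = 4/6 with slerp weights a = sin((1−f)δ)/sin δ ≈ 1.728, b = sin(fδ)/sin δ ≈ 2.171.
p = a·p₁ + b·p₂ ≈ (-0.452, -0.772, 0.446); φ = arcsin(p_z) ≈ 26.46°, λ = atan2(p_y, p_x) ≈ -120.36°.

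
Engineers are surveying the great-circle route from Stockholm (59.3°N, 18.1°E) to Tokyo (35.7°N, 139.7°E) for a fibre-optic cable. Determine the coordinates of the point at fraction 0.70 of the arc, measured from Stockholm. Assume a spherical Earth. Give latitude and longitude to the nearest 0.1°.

Convert each endpoint to a unit vector on the sphere (x = cos φ cos λ, y = cos φ sin λ, z = sin φ).
The central angle between the endpoints is δ = arccos(p₁·p₂) ≈ 1.282 rad (73.5°).
Interpolate at f = 0.70 with slerp weights a = sin((1−f)δ)/sin δ ≈ 0.391, b = sin(fδ)/sin δ ≈ 0.816.
p = a·p₁ + b·p₂ ≈ (-0.315, 0.490, 0.812); φ = arcsin(p_z) ≈ 54.34°, λ = atan2(p_y, p_x) ≈ 122.72°.

≈ (54.3°N, 122.7°E)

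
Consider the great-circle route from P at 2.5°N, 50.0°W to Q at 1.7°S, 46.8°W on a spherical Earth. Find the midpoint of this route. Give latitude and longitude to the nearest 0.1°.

From cos δ = sin φ₁ sin φ₂ + cos φ₁ cos φ₂ cos Δλ, the central angle is δ ≈ 0.092 rad (5.3°).
Interpolate at f = 1/2 with slerp weights a = sin((1−f)δ)/sin δ ≈ 0.501, b = sin(fδ)/sin δ ≈ 0.501.
p = a·p₁ + b·p₂ ≈ (0.664, -0.748, 0.007); φ = arcsin(p_z) ≈ 0.40°, λ = atan2(p_y, p_x) ≈ -48.40°.

≈ 0.4°N, 48.4°W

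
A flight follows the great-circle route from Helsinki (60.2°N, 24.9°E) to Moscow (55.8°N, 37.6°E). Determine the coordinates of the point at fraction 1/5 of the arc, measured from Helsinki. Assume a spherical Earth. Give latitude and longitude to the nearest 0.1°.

The haversine formula gives a central angle δ ≈ 0.140 rad (8.0°) between the endpoints.
Interpolate at f = 1/5 with slerp weights a = sin((1−f)δ)/sin δ ≈ 0.801, b = sin(fδ)/sin δ ≈ 0.201.
p = a·p₁ + b·p₂ ≈ (0.450, 0.236, 0.861); φ = arcsin(p_z) ≈ 59.43°, λ = atan2(p_y, p_x) ≈ 27.69°.

≈ (59.4°N, 27.7°E)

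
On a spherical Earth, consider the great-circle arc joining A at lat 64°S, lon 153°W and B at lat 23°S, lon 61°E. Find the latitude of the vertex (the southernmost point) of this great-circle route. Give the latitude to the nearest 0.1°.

≈ 77.0°S

The great circle lies in the plane with unit normal n̂ = (p₁ × p₂)/|p₁ × p₂|.
Here n̂_z ≈ -0.226; the vertex latitude is φ_max = arccos|n̂_z| ≈ 77.0°.
Check via Clairaut: cos φ_max = |cos φ₁| · sin C = cos(64.0°)·sin(149.0°) ≈ 0.226, again giving ≈ 77.0°.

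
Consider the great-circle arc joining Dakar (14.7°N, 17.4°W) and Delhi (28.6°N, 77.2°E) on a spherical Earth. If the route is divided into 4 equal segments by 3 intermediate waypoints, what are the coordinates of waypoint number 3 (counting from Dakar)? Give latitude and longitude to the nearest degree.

≈ (32°N, 52°E)

The haversine formula gives a central angle δ ≈ 1.517 rad (86.9°) between the endpoints.
Interpolate at f = 3/4 with slerp weights a = sin((1−f)δ)/sin δ ≈ 0.371, b = sin(fδ)/sin δ ≈ 0.909.
p = a·p₁ + b·p₂ ≈ (0.519, 0.671, 0.529); φ = arcsin(p_z) ≈ 31.96°, λ = atan2(p_y, p_x) ≈ 52.28°.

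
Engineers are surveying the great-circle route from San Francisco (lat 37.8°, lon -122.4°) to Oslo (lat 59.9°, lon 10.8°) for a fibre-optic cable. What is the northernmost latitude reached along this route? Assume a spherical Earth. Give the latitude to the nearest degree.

The great circle lies in the plane with unit normal n̂ = (p₁ × p₂)/|p₁ × p₂|.
Here n̂_z ≈ +0.299; the vertex latitude is φ_max = arccos|n̂_z| ≈ 72.6°.
Check via Clairaut: cos φ_max = |cos φ₁| · sin C = cos(37.8°)·sin(22.2°) ≈ 0.299, again giving ≈ 72.6°.

≈ 73°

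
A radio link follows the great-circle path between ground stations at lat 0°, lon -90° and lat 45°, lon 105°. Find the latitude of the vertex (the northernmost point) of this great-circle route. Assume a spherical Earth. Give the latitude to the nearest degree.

≈ 75°

The great circle lies in the plane with unit normal n̂ = (p₁ × p₂)/|p₁ × p₂|.
Here n̂_z ≈ -0.251; the vertex latitude is φ_max = arccos|n̂_z| ≈ 75.5°.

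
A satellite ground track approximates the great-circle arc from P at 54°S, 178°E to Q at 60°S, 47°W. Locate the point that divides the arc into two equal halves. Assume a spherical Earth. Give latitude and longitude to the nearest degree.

≈ 76°S, 126°W

Write both endpoints as unit vectors p₁, p₂ with components (cos φ cos λ, cos φ sin λ, sin φ).
The central angle between the endpoints is δ = arccos(p₁·p₂) ≈ 1.055 rad (60.5°).
Interpolate at f = 1/2 with slerp weights a = sin((1−f)δ)/sin δ ≈ 0.579, b = sin(fδ)/sin δ ≈ 0.579.
p = a·p₁ + b·p₂ ≈ (-0.143, -0.200, -0.969); φ = arcsin(p_z) ≈ -75.79°, λ = atan2(p_y, p_x) ≈ -125.52°.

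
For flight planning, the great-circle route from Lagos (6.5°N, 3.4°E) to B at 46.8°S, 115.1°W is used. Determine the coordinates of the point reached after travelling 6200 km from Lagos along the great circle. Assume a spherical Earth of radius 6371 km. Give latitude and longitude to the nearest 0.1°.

Write both endpoints as unit vectors p₁, p₂ with components (cos φ cos λ, cos φ sin λ, sin φ).
The central angle between the endpoints is δ = arccos(p₁·p₂) ≈ 1.990 rad (114.0°). The total great-circle distance is δ·R ≈ 1.990 × 6371 ≈ 12678 km, so the target fraction is f = 6200/12678 ≈ 0.489.
Interpolate at f ≈ 0.489 with slerp weights a = sin((1−f)δ)/sin δ ≈ 0.931, b = sin(fδ)/sin δ ≈ 0.905.
p = a·p₁ + b·p₂ ≈ (0.661, -0.506, -0.554); φ = arcsin(p_z) ≈ -33.67°, λ = atan2(p_y, p_x) ≈ -37.46°.

≈ 33.7°S, 37.5°W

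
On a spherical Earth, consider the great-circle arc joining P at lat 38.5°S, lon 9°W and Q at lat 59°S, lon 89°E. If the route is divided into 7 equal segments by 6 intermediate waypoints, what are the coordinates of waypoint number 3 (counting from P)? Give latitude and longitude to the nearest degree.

≈ lat 57°S, lon 19°E

Write both endpoints as unit vectors p₁, p₂ with components (cos φ cos λ, cos φ sin λ, sin φ).
The central angle between the endpoints is δ = arccos(p₁·p₂) ≈ 1.073 rad (61.5°).
Interpolate at f = 3/7 with slerp weights a = sin((1−f)δ)/sin δ ≈ 0.655, b = sin(fδ)/sin δ ≈ 0.505.
p = a·p₁ + b·p₂ ≈ (0.511, 0.180, -0.841); φ = arcsin(p_z) ≈ -57.21°, λ = atan2(p_y, p_x) ≈ 19.41°.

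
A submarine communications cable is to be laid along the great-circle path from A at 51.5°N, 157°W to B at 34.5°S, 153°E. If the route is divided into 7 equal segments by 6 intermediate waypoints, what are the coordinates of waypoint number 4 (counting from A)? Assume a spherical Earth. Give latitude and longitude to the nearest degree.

≈ 3°N, 172°E

Convert each endpoint to a unit vector on the sphere (x = cos φ cos λ, y = cos φ sin λ, z = sin φ).
The central angle between the endpoints is δ = arccos(p₁·p₂) ≈ 1.685 rad (96.5°).
Interpolate at f = 4/7 with slerp weights a = sin((1−f)δ)/sin δ ≈ 0.665, b = sin(fδ)/sin δ ≈ 0.826.
p = a·p₁ + b·p₂ ≈ (-0.988, 0.147, 0.053); φ = arcsin(p_z) ≈ 3.02°, λ = atan2(p_y, p_x) ≈ 171.52°.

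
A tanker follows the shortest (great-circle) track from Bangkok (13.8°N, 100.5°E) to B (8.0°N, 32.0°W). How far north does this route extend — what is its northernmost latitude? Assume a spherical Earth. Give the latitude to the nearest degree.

≈ 26°N

The great circle lies in the plane with unit normal n̂ = (p₁ × p₂)/|p₁ × p₂|.
Here n̂_z ≈ -0.901; the vertex latitude is φ_max = arccos|n̂_z| ≈ 25.8°.
Check via Clairaut: cos φ_max = |cos φ₁| · sin C = cos(13.8°)·sin(68.0°) ≈ 0.901, again giving ≈ 25.8°.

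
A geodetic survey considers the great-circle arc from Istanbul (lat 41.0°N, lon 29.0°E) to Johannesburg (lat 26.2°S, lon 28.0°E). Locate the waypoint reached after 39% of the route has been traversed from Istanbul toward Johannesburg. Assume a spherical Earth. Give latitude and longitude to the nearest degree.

Write both endpoints as unit vectors p₁, p₂ with components (cos φ cos λ, cos φ sin λ, sin φ).
The central angle between the endpoints is δ = arccos(p₁·p₂) ≈ 1.173 rad (67.2°).
Interpolate at f = 0.39 with slerp weights a = sin((1−f)δ)/sin δ ≈ 0.712, b = sin(fδ)/sin δ ≈ 0.479.
p = a·p₁ + b·p₂ ≈ (0.849, 0.462, 0.255); φ = arcsin(p_z) ≈ 14.79°, λ = atan2(p_y, p_x) ≈ 28.56°.

≈ lat 15°N, lon 29°E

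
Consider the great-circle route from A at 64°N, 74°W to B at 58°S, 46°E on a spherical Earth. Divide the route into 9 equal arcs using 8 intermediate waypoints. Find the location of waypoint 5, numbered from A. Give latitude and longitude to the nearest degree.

≈ 2°S, 1°W

The haversine formula gives a central angle δ ≈ 2.643 rad (151.4°) between the endpoints.
Interpolate at f = 5/9 with slerp weights a = sin((1−f)δ)/sin δ ≈ 1.930, b = sin(fδ)/sin δ ≈ 2.081.
p = a·p₁ + b·p₂ ≈ (0.999, -0.020, -0.030); φ = arcsin(p_z) ≈ -1.72°, λ = atan2(p_y, p_x) ≈ -1.15°.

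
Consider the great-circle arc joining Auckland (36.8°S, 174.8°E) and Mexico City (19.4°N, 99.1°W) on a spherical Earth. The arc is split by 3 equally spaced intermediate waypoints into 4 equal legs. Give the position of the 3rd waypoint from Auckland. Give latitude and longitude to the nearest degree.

≈ 4°N, 119°W

The haversine formula gives a central angle δ ≈ 1.719 rad (98.5°) between the endpoints.
Interpolate at f = 3/4 with slerp weights a = sin((1−f)δ)/sin δ ≈ 0.421, b = sin(fδ)/sin δ ≈ 0.971.
p = a·p₁ + b·p₂ ≈ (-0.481, -0.874, 0.070); φ = arcsin(p_z) ≈ 4.03°, λ = atan2(p_y, p_x) ≈ -118.82°.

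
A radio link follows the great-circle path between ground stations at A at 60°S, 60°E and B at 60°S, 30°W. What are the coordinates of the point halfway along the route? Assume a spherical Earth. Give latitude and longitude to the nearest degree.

≈ 68°S, 15°E

Convert each endpoint to a unit vector on the sphere (x = cos φ cos λ, y = cos φ sin λ, z = sin φ).
The central angle between the endpoints is δ = arccos(p₁·p₂) ≈ 0.723 rad (41.4°).
Interpolate at f = 1/2 with slerp weights a = sin((1−f)δ)/sin δ ≈ 0.535, b = sin(fδ)/sin δ ≈ 0.535.
p = a·p₁ + b·p₂ ≈ (0.365, 0.098, -0.926); φ = arcsin(p_z) ≈ -67.79°, λ = atan2(p_y, p_x) ≈ 15.00°.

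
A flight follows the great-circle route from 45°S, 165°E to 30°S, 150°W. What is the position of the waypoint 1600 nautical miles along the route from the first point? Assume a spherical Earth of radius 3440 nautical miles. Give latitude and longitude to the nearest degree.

Write both endpoints as unit vectors p₁, p₂ with components (cos φ cos λ, cos φ sin λ, sin φ).
The central angle between the endpoints is δ = arccos(p₁·p₂) ≈ 0.666 rad (38.1°). The total great-circle distance is δ·R ≈ 0.666 × 3440 ≈ 2290 nmi, so the target fraction is f = 1600/2290 ≈ 0.699.
Interpolate at f ≈ 0.699 with slerp weights a = sin((1−f)δ)/sin δ ≈ 0.322, b = sin(fδ)/sin δ ≈ 0.726.
p = a·p₁ + b·p₂ ≈ (-0.765, -0.256, -0.591); φ = arcsin(p_z) ≈ -36.24°, λ = atan2(p_y, p_x) ≈ -161.53°.

≈ 36°S, 162°W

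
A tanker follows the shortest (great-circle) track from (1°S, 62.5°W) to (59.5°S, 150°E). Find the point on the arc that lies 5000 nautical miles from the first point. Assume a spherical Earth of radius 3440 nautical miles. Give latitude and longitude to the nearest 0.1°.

The haversine formula gives a central angle δ ≈ 1.996 rad (114.4°) between the endpoints. The total great-circle distance is δ·R ≈ 1.996 × 3440 ≈ 6868 nmi, so the target fraction is f = 5000/6868 ≈ 0.728.
Interpolate at f ≈ 0.728 with slerp weights a = sin((1−f)δ)/sin δ ≈ 0.567, b = sin(fδ)/sin δ ≈ 1.090.
p = a·p₁ + b·p₂ ≈ (-0.217, -0.226, -0.949); φ = arcsin(p_z) ≈ -71.71°, λ = atan2(p_y, p_x) ≈ -133.83°.

≈ (71.7°S, 133.8°W)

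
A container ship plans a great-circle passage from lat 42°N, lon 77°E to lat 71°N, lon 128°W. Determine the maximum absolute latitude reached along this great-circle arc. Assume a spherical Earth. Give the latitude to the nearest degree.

≈ 84°N

The great circle lies in the plane with unit normal n̂ = (p₁ × p₂)/|p₁ × p₂|.
Here n̂_z ≈ +0.112; the vertex latitude is φ_max = arccos|n̂_z| ≈ 83.6°.
Check via Clairaut: cos φ_max = |cos φ₁| · sin C = cos(42.0°)·sin(8.7°) ≈ 0.112, again giving ≈ 83.6°.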